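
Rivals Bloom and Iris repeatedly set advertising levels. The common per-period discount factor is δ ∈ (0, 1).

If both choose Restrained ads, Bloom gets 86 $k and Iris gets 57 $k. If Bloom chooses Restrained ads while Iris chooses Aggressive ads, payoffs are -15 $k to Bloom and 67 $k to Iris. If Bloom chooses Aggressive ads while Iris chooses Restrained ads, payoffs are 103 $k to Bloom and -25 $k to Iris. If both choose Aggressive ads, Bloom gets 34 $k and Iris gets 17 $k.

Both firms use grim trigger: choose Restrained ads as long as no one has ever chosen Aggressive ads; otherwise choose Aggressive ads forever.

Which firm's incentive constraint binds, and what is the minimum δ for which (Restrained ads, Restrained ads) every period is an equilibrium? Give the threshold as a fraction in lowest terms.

Bloom; δ ≥ 17/69

For Bloom: deviation gain 103−86 = 17, per-period punishment loss 86−34 = 52. IC gives δ ≥ 17/69.
For Iris: gain 10, loss 40 per period, so δ ≥ 10/50 = 1/5.
The tighter constraint is Bloom's, so cooperation needs δ ≥ 17/69.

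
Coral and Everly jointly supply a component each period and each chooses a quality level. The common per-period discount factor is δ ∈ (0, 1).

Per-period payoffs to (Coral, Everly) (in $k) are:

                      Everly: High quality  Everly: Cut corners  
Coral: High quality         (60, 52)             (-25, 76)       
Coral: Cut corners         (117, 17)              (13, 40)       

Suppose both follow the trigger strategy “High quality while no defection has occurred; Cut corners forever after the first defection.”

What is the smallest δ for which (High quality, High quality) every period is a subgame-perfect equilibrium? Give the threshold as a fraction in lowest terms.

Coral's threshold: (117−60)/(117−13) = 57/104.
Everly's threshold: (76−52)/(76−40) = 2/3.
57/104 < 2/3, so Everly binds and δ* = 2/3.

2/3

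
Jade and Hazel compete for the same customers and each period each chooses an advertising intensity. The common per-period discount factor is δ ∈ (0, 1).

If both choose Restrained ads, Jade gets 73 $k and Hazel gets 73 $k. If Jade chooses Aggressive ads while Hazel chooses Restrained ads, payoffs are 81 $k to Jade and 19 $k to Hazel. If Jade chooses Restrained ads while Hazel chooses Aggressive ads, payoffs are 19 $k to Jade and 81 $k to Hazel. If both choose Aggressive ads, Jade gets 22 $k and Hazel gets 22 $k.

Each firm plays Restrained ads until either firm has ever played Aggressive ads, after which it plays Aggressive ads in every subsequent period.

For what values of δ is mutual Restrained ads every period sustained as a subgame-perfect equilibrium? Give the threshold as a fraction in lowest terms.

8/59

Under grim trigger the critical discount factor is (T−C)/(T−P) with T = 81, C = 73, P = 22.
δ* = (81−73)/(81−22) = 8/59.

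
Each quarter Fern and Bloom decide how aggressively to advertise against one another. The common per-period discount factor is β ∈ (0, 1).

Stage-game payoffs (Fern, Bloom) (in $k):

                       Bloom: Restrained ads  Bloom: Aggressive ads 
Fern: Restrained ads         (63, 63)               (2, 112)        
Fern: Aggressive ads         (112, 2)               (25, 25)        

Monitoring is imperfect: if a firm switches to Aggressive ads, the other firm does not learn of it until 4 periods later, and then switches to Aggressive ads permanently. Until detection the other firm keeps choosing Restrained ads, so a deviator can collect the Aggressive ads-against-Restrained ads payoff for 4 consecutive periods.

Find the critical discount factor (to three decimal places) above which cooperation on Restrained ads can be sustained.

Deviating for the 4 undetected periods gains 112−63 = 49 per period over cooperation, then loses 63−25 = 38 per period forever once punishment starts.
Gain: 49(1 + β + … + β^3); loss: 38·β^4/(1−β).
No profitable deviation ⇔ 49(1−β^4) ≤ 38·β^4, i.e. β^4 ≥ 49/(49+38) = 49/87.
Hence β ≥ (49/87)^(1/4) ≈ 0.866.

0.866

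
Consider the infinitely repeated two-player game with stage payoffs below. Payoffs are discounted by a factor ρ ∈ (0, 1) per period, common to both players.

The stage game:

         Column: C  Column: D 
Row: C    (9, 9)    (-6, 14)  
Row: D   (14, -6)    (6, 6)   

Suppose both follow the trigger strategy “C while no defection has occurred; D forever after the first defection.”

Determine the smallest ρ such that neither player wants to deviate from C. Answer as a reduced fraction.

Under grim trigger the critical discount factor is (T−C)/(T−P) with T = 14, C = 9, P = 6.
ρ* = (14−9)/(14−6) = 5/8.

5/8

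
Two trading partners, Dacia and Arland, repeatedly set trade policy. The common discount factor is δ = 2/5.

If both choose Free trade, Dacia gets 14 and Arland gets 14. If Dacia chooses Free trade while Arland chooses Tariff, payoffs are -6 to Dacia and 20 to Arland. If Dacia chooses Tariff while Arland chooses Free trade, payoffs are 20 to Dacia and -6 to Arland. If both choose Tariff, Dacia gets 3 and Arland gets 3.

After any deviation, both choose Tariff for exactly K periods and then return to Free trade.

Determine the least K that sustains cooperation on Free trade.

No profitable deviation requires (14−3)(δ+…+δ^K) ≥ 20−14, i.e. δ+…+δ^K ≥ 6/11 ≈ 0.5455.
With δ = 2/5, the partial sums are K=1: 0.4000, K=2: 0.5600.
K = 2 is the first length at which the sum reaches 0.5455.

2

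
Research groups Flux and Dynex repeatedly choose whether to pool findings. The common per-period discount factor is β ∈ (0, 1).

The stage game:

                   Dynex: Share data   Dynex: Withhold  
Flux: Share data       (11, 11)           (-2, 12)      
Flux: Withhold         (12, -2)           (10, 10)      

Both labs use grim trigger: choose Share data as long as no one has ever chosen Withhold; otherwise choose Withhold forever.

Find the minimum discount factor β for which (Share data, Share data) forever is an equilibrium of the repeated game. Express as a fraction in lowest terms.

One-period gain from deviating is 12 − 11 = 1. The loss is 11 − 10 = 1 in every subsequent period, with present value 1·β/(1−β).
Deviation is unprofitable when 1·β/(1−β) ≥ 1, i.e. β/(1−β) ≥ 1.
Equivalently β ≥ 1/(1+1) = 1/2.

1/2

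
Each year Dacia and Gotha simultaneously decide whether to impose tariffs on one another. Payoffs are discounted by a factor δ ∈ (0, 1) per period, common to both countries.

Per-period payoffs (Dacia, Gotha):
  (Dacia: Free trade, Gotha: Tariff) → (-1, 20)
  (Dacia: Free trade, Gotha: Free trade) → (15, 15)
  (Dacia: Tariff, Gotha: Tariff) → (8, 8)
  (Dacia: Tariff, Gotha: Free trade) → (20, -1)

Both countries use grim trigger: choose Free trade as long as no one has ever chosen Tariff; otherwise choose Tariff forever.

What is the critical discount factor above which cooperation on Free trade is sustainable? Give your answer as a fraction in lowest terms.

5/12

15/(1−δ) ≥ 20 + 8δ/(1−δ)
15 ≥ 20 − 12δ
δ ≥ 5/12.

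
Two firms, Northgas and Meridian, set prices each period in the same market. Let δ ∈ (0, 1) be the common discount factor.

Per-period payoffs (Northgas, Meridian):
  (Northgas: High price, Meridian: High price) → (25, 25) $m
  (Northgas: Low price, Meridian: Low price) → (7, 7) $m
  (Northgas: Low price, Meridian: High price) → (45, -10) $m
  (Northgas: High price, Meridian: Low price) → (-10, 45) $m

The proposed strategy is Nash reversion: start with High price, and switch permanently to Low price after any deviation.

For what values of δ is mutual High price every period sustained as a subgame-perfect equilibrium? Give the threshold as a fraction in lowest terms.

10/19

25/(1−δ) ≥ 45 + 7δ/(1−δ)
25 ≥ 45 − 38δ
δ ≥ 20/38 = 10/19.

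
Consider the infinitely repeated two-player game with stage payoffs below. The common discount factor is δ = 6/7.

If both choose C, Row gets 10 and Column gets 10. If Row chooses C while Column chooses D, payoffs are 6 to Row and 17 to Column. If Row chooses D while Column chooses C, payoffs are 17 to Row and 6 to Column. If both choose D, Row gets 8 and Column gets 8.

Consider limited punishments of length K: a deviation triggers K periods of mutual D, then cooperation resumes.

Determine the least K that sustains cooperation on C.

6

IC: δ(1−δ^K)/(1−δ) ≥ (17−10)/(10−8) = 7/2.
With δ = 6/7: need 1 − δ^K ≥ 7/2·(1−6/7)/(6/7), i.e. δ^K ≤ 0.4167.
Since (6/7)^5 = 0.4627 and (6/7)^6 = 0.3966, the smallest such K is 6.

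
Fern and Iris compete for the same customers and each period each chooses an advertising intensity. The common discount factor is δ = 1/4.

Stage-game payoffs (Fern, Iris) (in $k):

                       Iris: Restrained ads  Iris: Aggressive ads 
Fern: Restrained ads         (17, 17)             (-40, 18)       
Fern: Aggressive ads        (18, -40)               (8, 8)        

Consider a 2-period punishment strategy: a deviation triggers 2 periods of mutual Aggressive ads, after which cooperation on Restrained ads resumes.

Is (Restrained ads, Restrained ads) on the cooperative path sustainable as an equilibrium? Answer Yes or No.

A one-shot deviation gives 18 now, then 8 for 2 periods, then back to 17.
Gain from deviating: (18−17) today; loss: (17−8) in each of the next 2 periods.
No-deviation condition: (17−8)(δ+…+δ^2) ≥ 18−17, i.e. δ+…+δ^2 ≥ 1/9.
At δ = 1/4: δ+…+δ^2 = 0.3125 ≥ 0.1111.
So cooperation is sustainable.

Yes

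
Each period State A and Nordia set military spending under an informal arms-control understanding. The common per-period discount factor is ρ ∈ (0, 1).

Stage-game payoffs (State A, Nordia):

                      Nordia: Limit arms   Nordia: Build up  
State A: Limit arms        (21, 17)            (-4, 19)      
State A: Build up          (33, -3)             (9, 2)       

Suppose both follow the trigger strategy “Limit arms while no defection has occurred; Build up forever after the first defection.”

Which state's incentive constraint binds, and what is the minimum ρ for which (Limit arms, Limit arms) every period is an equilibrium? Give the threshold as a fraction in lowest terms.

State A's threshold: (33−21)/(33−9) = 1/2.
Nordia's threshold: (19−17)/(19−2) = 2/17.
1/2 > 2/17, so State A binds and ρ* = 1/2.

State A; ρ ≥ 1/2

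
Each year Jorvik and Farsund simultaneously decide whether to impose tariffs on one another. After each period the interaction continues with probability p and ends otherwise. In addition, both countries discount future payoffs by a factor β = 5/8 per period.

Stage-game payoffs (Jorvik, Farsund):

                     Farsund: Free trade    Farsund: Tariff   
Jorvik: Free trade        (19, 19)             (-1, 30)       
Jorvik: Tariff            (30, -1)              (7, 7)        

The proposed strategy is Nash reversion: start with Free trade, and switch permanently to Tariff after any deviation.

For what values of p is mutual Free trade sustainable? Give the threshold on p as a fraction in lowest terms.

With continuation probability p and discount β, the effective per-period discount factor is βp.
Grim-trigger IC: βp ≥ (30−19)/(30−7) = 11/23.
So p ≥ (11/23)/(5/8) = 88/115.

88/115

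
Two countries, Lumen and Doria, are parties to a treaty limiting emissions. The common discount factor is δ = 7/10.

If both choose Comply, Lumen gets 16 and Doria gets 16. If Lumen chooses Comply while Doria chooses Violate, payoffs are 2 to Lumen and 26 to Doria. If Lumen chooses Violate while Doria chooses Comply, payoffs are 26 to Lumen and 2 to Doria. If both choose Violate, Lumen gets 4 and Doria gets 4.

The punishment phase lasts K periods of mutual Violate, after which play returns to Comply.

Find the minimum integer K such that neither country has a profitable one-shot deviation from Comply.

No profitable deviation requires (16−4)(δ+…+δ^K) ≥ 26−16, i.e. δ+…+δ^K ≥ 5/6 ≈ 0.8333.
With δ = 7/10, the partial sums are K=1: 0.7000, K=2: 1.1900.
K = 2 is the first length at which the sum reaches 0.8333.

2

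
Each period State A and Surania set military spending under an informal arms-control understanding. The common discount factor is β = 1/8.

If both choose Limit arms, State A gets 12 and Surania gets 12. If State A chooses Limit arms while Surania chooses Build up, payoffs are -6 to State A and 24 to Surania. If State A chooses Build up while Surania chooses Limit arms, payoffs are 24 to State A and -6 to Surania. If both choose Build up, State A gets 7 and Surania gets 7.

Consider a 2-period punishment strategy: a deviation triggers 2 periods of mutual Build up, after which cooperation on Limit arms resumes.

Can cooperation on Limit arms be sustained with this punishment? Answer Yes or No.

No

Comparing payoff streams over the 3 periods until play realigns: cooperate → 12(1+β+…+β^2); deviate → 24 + 7(β+…+β^2).
Cooperation is sustained iff (12−7)(β+…+β^2) ≥ 24−12.
β+…+β^2 = 1/8·(1−(1/8)^2)/(1−1/8) = 0.1406, and (24−12)/(12−7) = 2.4000.
0.1406 < 2.4000, so cooperation is not sustainable.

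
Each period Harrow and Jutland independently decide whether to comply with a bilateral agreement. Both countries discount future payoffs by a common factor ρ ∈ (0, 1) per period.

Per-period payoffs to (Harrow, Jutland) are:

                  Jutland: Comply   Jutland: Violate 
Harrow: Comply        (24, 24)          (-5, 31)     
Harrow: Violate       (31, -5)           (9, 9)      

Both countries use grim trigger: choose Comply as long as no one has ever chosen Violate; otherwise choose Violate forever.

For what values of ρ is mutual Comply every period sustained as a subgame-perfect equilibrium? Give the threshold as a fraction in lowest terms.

24/(1−ρ) ≥ 31 + 9ρ/(1−ρ)
24 ≥ 31 − 22ρ
ρ ≥ 7/22.

7/22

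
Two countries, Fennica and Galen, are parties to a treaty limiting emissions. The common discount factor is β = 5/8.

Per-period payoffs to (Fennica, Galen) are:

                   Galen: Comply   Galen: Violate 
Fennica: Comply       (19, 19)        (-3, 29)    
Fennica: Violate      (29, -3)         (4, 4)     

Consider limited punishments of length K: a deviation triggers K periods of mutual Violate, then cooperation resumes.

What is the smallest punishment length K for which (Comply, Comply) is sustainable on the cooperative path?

2

IC: β(1−β^K)/(1−β) ≥ (29−19)/(19−4) = 2/3.
With β = 5/8: need 1 − β^K ≥ 2/3·(1−5/8)/(5/8), i.e. β^K ≤ 0.6000.
Since (5/8)^1 = 0.6250 and (5/8)^2 = 0.3906, the smallest such K is 2.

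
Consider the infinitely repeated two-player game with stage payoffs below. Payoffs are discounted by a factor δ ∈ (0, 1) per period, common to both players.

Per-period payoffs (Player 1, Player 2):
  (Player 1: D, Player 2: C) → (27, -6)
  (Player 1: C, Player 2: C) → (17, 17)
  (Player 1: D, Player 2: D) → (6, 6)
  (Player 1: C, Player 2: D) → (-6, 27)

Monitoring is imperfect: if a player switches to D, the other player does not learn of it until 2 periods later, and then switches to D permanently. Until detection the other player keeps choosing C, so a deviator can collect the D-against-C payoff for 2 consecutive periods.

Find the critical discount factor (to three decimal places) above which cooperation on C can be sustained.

0.690

Deviating for the 2 undetected periods gains 27−17 = 10 per period over cooperation, then loses 17−6 = 11 per period forever once punishment starts.
Gain: 10(1 + δ + … + δ^1); loss: 11·δ^2/(1−δ).
No profitable deviation ⇔ 10(1−δ^2) ≤ 11·δ^2, i.e. δ^2 ≥ 10/(10+11) = 10/21.
Hence δ ≥ (10/21)^(1/2) ≈ 0.690.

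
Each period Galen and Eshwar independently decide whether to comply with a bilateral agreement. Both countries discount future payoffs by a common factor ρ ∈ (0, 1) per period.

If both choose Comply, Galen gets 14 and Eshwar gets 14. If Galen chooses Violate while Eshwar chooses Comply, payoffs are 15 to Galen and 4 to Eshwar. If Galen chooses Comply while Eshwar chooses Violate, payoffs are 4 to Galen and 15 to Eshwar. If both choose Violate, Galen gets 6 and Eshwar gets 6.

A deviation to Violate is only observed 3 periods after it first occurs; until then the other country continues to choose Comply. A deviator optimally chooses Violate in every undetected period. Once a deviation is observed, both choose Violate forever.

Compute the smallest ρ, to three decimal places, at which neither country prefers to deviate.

A deviator earns 15 for 3 periods, then 6 forever; cooperating earns 14 forever. Multiplying the IC by (1−ρ):
14 ≥ 15(1−ρ^3) + 6ρ^3, so 9·ρ^3 ≥ 1 and ρ^3 ≥ 1/9.
ρ ≥ (1/9)^(1/3) ≈ 0.481.

0.481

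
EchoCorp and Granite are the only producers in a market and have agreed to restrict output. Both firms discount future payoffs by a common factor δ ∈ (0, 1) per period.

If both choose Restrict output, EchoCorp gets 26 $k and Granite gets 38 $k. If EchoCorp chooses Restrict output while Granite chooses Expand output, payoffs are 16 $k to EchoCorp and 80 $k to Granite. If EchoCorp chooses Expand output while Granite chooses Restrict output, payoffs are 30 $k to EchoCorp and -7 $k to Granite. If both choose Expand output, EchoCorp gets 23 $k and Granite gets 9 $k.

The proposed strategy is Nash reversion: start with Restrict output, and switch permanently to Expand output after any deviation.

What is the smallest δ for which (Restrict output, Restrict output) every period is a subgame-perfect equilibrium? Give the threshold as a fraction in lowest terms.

42/71

For EchoCorp: deviation gain 30−26 = 4, per-period punishment loss 26−23 = 3. IC gives δ ≥ 4/7.
For Granite: gain 42, loss 29 per period, so δ ≥ 42/71.
The tighter constraint is Granite's, so cooperation needs δ ≥ 42/71.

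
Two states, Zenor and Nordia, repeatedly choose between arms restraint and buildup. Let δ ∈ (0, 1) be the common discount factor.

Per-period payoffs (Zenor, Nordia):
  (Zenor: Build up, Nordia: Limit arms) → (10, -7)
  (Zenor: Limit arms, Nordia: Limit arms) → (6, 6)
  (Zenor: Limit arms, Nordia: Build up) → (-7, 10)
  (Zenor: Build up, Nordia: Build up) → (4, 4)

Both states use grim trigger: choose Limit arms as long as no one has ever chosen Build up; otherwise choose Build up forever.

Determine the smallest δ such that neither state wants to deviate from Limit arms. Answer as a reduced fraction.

6/(1−δ) ≥ 10 + 4δ/(1−δ)
6 ≥ 10 − 6δ
δ ≥ 4/6 = 2/3.

2/3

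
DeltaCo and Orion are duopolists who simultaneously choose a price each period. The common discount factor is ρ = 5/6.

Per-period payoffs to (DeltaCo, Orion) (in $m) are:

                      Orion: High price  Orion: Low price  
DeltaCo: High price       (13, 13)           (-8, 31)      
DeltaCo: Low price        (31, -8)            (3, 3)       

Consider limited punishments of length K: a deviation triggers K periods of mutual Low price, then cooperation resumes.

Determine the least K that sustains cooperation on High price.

IC: ρ(1−ρ^K)/(1−ρ) ≥ (31−13)/(13−3) = 9/5.
With ρ = 5/6: need 1 − ρ^K ≥ 9/5·(1−5/6)/(5/6), i.e. ρ^K ≤ 0.6400.
Since (5/6)^2 = 0.6944 and (5/6)^3 = 0.5787, the smallest such K is 3.

3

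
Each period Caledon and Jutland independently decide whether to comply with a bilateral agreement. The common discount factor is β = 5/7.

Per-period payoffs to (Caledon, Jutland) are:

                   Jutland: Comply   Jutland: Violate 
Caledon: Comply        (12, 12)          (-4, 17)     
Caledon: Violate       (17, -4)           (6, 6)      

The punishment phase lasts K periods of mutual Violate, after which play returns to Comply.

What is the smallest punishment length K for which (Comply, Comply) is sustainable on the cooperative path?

Need Σ_{k=1}^{K} β^k ≥ (17−12)/(12−6) = 0.8333 at β = 5/7.
At K = 1 the sum is 0.7143 < 0.8333; at K = 2 it is 1.2245 ≥ 0.8333.
So the minimum punishment length is K = 2.

2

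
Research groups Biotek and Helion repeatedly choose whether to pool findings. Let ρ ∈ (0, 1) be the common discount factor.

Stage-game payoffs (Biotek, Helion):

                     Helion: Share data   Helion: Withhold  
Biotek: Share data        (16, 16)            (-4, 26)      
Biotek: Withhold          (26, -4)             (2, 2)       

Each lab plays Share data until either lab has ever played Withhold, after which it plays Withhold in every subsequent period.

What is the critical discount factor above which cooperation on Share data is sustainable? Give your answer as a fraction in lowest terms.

One-period gain from deviating is 26 − 16 = 10. The loss is 16 − 2 = 14 in every subsequent period, with present value 14·ρ/(1−ρ).
Deviation is unprofitable when 14·ρ/(1−ρ) ≥ 10, i.e. ρ/(1−ρ) ≥ 5/7.
Equivalently ρ ≥ 10/(10+14) = 5/12.

5/12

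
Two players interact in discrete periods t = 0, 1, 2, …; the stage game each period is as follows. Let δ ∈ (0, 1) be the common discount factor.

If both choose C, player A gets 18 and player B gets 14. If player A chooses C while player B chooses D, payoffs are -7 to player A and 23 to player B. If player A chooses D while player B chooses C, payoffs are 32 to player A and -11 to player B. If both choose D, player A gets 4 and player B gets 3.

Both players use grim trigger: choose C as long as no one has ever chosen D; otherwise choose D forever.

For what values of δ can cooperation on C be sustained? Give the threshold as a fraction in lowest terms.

player A's threshold: (32−18)/(32−4) = 1/2.
player B's threshold: (23−14)/(23−3) = 9/20.
1/2 > 9/20, so player A binds and δ* = 1/2.

1/2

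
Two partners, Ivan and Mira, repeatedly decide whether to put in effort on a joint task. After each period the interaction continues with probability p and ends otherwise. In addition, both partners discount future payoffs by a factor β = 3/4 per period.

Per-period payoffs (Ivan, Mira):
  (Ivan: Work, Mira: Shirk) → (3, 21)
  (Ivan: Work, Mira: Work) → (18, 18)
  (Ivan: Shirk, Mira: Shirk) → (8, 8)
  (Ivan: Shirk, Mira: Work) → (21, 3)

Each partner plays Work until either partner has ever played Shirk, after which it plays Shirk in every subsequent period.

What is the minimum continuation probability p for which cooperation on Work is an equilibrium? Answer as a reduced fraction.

Expected continuation weight on next period's payoff is β·p = 3/4·p, which plays the role of the discount factor.
Cooperation requires 3/4·p ≥ (21−18)/(21−8) = 3/13, hence p ≥ 4/13.

4/13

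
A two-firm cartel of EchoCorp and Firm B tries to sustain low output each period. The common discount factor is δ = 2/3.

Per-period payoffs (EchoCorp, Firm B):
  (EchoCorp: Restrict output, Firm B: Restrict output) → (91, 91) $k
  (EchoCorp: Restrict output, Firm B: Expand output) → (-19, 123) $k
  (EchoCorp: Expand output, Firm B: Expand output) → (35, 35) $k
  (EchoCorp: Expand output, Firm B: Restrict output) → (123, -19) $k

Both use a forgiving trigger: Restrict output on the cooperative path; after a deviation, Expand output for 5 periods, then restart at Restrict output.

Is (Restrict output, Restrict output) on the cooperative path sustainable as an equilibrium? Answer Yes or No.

Yes

Comparing payoff streams over the 6 periods until play realigns: cooperate → 91(1+δ+…+δ^5); deviate → 123 + 35(δ+…+δ^5).
Cooperation is sustained iff (91−35)(δ+…+δ^5) ≥ 123−91.
δ+…+δ^5 = 2/3·(1−(2/3)^5)/(1−2/3) = 1.7366, and (123−91)/(91−35) = 0.5714.
1.7366 ≥ 0.5714, so cooperation is sustainable.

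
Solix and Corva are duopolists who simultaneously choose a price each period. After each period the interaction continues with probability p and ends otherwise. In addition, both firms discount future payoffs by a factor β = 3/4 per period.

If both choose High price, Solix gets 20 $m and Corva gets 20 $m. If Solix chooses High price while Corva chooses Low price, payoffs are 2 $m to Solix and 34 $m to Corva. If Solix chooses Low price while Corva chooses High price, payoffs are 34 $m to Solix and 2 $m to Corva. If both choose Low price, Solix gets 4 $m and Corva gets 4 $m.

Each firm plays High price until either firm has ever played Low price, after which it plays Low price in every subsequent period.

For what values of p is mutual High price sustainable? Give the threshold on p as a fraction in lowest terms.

28/45

With continuation probability p and discount β, the effective per-period discount factor is βp.
Grim-trigger IC: βp ≥ (34−20)/(34−4) = 7/15.
So p ≥ (7/15)/(3/4) = 28/45.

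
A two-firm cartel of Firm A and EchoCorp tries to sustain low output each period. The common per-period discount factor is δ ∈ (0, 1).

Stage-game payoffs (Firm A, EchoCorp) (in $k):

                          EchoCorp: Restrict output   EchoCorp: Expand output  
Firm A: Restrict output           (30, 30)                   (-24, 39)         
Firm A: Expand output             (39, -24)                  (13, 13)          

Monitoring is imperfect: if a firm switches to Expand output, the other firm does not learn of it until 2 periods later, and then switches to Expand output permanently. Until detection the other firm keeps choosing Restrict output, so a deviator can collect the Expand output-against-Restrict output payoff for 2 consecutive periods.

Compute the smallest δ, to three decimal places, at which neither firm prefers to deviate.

Deviating for the 2 undetected periods gains 39−30 = 9 per period over cooperation, then loses 30−13 = 17 per period forever once punishment starts.
Gain: 9(1 + δ + … + δ^1); loss: 17·δ^2/(1−δ).
No profitable deviation ⇔ 9(1−δ^2) ≤ 17·δ^2, i.e. δ^2 ≥ 9/(9+17) = 9/26.
Hence δ ≥ (9/26)^(1/2) ≈ 0.588.

0.588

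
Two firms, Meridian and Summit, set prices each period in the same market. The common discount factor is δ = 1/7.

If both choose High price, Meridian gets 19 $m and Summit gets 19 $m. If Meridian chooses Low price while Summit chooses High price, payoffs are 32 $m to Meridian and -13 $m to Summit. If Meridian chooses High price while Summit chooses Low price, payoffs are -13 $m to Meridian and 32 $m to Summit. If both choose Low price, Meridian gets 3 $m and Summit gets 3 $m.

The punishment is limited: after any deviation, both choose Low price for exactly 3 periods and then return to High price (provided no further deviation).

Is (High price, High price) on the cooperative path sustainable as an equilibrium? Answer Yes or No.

A one-shot deviation gives 32 now, then 3 for 3 periods, then back to 19.
Gain from deviating: (32−19) today; loss: (19−3) in each of the next 3 periods.
No-deviation condition: (19−3)(δ+…+δ^3) ≥ 32−19, i.e. δ+…+δ^3 ≥ 13/16.
At δ = 1/7: δ+…+δ^3 = 0.1662 < 0.8125.
So cooperation is not sustainable.

No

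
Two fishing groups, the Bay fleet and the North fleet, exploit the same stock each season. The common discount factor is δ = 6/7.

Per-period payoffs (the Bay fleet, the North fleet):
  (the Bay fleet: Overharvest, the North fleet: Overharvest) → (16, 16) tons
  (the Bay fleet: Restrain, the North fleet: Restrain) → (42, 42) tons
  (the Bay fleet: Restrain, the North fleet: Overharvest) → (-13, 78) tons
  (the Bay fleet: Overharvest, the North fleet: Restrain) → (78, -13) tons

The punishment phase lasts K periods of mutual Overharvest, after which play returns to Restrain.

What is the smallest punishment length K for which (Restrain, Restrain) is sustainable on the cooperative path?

2

IC: δ(1−δ^K)/(1−δ) ≥ (78−42)/(42−16) = 18/13.
With δ = 6/7: need 1 − δ^K ≥ 18/13·(1−6/7)/(6/7), i.e. δ^K ≤ 0.7692.
Since (6/7)^1 = 0.8571 and (6/7)^2 = 0.7347, the smallest such K is 2.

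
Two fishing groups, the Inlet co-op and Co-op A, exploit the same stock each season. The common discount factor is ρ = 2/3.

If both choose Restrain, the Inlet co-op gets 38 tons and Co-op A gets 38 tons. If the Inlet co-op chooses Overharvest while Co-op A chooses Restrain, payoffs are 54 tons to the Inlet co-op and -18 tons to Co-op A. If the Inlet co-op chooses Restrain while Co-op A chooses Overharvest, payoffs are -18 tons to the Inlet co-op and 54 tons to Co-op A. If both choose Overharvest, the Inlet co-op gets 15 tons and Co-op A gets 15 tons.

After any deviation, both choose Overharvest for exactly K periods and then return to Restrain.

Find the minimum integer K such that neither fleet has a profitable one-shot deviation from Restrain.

Need Σ_{k=1}^{K} ρ^k ≥ (54−38)/(38−15) = 0.6957 at ρ = 2/3.
At K = 1 the sum is 0.6667 < 0.6957; at K = 2 it is 1.1111 ≥ 0.6957.
So the minimum punishment length is K = 2.

2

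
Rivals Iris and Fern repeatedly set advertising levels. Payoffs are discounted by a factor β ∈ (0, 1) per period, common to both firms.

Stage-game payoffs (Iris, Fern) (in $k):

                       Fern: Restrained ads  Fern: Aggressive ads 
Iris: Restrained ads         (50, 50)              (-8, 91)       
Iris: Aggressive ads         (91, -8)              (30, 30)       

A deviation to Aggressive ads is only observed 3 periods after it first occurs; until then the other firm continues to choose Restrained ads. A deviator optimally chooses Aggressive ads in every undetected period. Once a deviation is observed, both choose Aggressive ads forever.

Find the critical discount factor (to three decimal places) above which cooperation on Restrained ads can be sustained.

A deviator earns 91 for 3 periods, then 30 forever; cooperating earns 50 forever. Multiplying the IC by (1−β):
50 ≥ 91(1−β^3) + 30β^3, so 61·β^3 ≥ 41 and β^3 ≥ 41/61.
β ≥ (41/61)^(1/3) ≈ 0.876.

0.876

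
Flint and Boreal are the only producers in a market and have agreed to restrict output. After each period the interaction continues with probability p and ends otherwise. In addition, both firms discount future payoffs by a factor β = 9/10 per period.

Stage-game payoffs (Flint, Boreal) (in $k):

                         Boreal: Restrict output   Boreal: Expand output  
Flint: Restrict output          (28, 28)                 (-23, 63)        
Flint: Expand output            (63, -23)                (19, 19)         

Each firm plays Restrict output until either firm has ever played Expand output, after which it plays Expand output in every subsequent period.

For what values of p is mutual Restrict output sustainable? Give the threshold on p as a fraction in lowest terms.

175/198

With continuation probability p and discount β, the effective per-period discount factor is βp.
Grim-trigger IC: βp ≥ (63−28)/(63−19) = 35/44.
So p ≥ (35/44)/(9/10) = 175/198.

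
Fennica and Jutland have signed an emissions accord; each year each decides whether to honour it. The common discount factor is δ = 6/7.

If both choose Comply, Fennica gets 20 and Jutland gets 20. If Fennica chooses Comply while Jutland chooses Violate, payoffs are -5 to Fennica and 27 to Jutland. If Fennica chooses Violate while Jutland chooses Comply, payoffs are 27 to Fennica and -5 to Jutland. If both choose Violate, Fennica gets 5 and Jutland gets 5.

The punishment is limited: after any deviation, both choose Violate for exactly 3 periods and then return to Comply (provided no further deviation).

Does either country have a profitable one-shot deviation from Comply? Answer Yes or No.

No

A one-shot deviation gives 27 now, then 5 for 3 periods, then back to 20.
Gain from deviating: (27−20) today; loss: (20−5) in each of the next 3 periods.
No-deviation condition: (20−5)(δ+…+δ^3) ≥ 27−20, i.e. δ+…+δ^3 ≥ 7/15.
At δ = 6/7: δ+…+δ^3 = 2.2216 ≥ 0.4667.
So cooperation is sustainable.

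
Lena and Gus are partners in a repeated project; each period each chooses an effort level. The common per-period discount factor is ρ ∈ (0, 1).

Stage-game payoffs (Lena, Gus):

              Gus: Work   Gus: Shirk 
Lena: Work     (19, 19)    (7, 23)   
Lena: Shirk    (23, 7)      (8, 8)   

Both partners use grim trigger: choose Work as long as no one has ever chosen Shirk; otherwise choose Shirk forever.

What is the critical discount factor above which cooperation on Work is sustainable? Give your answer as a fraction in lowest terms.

4/15

One-period gain from deviating is 23 − 19 = 4. The loss is 19 − 8 = 11 in every subsequent period, with present value 11·ρ/(1−ρ).
Deviation is unprofitable when 11·ρ/(1−ρ) ≥ 4, i.e. ρ/(1−ρ) ≥ 4/11.
Equivalently ρ ≥ 4/(4+11) = 4/15.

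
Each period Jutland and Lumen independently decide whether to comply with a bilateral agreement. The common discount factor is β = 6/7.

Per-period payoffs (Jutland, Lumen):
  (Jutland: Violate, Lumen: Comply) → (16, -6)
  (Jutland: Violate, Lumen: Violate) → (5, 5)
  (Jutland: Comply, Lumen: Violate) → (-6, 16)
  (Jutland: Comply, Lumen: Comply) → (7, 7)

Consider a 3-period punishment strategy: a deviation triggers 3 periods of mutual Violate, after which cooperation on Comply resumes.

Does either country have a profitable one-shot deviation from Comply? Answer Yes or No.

Comparing payoff streams over the 4 periods until play realigns: cooperate → 7(1+β+…+β^3); deviate → 16 + 5(β+…+β^3).
Cooperation is sustained iff (7−5)(β+…+β^3) ≥ 16−7.
β+…+β^3 = 6/7·(1−(6/7)^3)/(1−6/7) = 2.2216, and (16−7)/(7−5) = 4.5000.
2.2216 < 4.5000, so cooperation is not sustainable.

Yes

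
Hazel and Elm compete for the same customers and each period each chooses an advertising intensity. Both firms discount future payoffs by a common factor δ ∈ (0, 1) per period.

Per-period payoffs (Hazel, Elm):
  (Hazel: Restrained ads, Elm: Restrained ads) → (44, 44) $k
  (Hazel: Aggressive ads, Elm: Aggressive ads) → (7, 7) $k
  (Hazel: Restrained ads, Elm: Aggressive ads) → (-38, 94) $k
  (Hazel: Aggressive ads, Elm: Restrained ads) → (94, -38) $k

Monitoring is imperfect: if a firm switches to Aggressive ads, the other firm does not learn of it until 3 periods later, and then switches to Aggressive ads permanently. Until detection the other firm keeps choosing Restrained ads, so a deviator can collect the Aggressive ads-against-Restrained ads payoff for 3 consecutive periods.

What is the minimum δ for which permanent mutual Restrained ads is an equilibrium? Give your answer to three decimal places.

A deviator earns 94 for 3 periods, then 7 forever; cooperating earns 44 forever. Multiplying the IC by (1−δ):
44 ≥ 94(1−δ^3) + 7δ^3, so 87·δ^3 ≥ 50 and δ^3 ≥ 50/87.
δ ≥ (50/87)^(1/3) ≈ 0.831.

0.831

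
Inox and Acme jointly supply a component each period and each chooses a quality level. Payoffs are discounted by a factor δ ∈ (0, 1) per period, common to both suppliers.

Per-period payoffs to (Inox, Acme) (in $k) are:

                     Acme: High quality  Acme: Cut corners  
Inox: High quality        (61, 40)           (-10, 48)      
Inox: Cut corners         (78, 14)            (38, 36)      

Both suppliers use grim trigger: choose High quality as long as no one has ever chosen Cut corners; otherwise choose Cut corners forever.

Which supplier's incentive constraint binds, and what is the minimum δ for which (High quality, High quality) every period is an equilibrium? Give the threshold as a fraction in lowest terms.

Inox's threshold: (78−61)/(78−38) = 17/40.
Acme's threshold: (48−40)/(48−36) = 2/3.
17/40 < 2/3, so Acme binds and δ* = 2/3.

Acme; δ ≥ 2/3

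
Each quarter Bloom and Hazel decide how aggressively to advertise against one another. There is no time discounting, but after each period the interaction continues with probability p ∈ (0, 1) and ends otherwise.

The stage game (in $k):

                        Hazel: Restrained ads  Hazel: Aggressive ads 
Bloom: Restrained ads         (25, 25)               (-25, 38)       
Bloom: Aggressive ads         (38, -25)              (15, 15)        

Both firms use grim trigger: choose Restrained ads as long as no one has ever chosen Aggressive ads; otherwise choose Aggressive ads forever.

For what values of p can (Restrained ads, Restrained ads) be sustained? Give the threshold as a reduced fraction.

With no time discounting, the continuation probability p plays the role of the discount factor.
Grim-trigger IC: 25/(1−p) ≥ 38 + 15p/(1−p) ⇒ p ≥ (38−25)/(38−15) = 13/23.

13/23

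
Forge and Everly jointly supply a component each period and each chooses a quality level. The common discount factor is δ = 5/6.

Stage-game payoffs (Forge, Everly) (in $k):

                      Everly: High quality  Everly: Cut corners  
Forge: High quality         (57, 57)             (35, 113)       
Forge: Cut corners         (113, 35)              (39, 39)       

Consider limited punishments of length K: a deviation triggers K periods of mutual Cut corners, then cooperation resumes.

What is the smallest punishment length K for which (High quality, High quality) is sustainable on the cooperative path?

Need Σ_{k=1}^{K} δ^k ≥ (113−57)/(57−39) = 3.1111 at δ = 5/6.
At K = 5 the sum is 2.9906 < 3.1111; at K = 6 it is 3.3255 ≥ 3.1111.
So the minimum punishment length is K = 6.

6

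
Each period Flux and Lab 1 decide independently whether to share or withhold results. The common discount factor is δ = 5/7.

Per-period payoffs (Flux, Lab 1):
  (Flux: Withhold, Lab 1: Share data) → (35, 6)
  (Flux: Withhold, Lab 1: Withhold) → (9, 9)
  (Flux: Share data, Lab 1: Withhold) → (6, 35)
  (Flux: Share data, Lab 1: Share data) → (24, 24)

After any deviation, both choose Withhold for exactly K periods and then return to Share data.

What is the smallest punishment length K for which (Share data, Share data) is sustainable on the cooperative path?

Need Σ_{k=1}^{K} δ^k ≥ (35−24)/(24−9) = 0.7333 at δ = 5/7.
At K = 1 the sum is 0.7143 < 0.7333; at K = 2 it is 1.2245 ≥ 0.7333.
So the minimum punishment length is K = 2.

2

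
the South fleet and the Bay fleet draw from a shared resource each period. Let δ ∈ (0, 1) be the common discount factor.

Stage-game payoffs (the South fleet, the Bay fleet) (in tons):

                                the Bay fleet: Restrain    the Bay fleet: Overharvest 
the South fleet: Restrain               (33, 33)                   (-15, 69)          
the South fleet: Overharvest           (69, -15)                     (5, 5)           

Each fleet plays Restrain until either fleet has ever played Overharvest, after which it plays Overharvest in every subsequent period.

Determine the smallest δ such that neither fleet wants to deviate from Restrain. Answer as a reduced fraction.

9/16

One-period gain from deviating is 69 − 33 = 36. The loss is 33 − 5 = 28 in every subsequent period, with present value 28·δ/(1−δ).
Deviation is unprofitable when 28·δ/(1−δ) ≥ 36, i.e. δ/(1−δ) ≥ 9/7.
Equivalently δ ≥ 36/(36+28) = 9/16.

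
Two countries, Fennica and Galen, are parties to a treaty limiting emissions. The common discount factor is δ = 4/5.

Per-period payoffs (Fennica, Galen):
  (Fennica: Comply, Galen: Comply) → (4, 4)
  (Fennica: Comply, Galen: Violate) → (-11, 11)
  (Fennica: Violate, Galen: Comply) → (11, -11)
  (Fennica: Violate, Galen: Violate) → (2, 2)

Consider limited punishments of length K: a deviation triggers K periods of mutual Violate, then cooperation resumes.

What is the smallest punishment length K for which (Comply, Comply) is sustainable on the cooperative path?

10

Need Σ_{k=1}^{K} δ^k ≥ (11−4)/(4−2) = 3.5000 at δ = 4/5.
At K = 9 the sum is 3.4631 < 3.5000; at K = 10 it is 3.5705 ≥ 3.5000.
So the minimum punishment length is K = 10.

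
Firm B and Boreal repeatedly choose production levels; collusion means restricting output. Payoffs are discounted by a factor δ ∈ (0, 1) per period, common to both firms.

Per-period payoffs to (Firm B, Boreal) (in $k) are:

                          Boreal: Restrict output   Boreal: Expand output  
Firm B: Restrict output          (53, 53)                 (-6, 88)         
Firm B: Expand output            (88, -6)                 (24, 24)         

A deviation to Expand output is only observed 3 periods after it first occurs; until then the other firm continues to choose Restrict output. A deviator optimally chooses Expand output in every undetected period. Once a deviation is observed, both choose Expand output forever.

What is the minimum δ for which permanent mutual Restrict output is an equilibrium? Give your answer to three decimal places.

0.818

Deviating for the 3 undetected periods gains 88−53 = 35 per period over cooperation, then loses 53−24 = 29 per period forever once punishment starts.
Gain: 35(1 + δ + … + δ^2); loss: 29·δ^3/(1−δ).
No profitable deviation ⇔ 35(1−δ^3) ≤ 29·δ^3, i.e. δ^3 ≥ 35/(35+29) = 35/64.
Hence δ ≥ (35/64)^(1/3) ≈ 0.818.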